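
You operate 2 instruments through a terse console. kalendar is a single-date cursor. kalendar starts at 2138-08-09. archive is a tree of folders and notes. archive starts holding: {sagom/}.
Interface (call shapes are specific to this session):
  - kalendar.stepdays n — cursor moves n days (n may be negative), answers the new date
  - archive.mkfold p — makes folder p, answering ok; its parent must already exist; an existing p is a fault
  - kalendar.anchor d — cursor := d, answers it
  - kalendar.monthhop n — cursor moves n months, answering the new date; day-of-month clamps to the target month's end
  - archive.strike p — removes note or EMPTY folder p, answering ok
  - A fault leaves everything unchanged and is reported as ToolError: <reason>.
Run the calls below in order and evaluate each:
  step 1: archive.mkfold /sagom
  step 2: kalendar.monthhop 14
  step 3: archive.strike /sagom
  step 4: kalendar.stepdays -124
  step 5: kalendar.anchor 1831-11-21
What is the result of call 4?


Answer: 2139-06-07

Derivation:
·→ archive.mkfold(p='/sagom')
·← ToolError: exists
·→ kalendar.monthhop(n='14')
·← 2139-10-09
·→ archive.strike(p='/sagom')
·← ok
·→ kalendar.stepdays(n='-124')
·← 2139-06-07
·→ kalendar.anchor(d='1831-11-21')
·← 1831-11-21


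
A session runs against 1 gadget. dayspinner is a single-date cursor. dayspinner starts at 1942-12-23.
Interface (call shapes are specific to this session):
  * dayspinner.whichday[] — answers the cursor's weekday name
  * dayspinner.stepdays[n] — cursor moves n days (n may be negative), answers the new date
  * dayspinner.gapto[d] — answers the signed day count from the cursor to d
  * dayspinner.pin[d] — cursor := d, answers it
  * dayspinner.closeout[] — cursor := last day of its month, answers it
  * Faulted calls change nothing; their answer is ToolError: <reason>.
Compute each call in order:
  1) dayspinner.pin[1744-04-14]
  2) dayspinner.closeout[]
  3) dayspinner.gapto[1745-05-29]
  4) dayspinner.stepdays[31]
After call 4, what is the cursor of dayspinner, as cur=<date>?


Answer: cur=1744-05-31

Derivation:
I call dayspinner.pin(d: 1744-04-14), giving 1744-04-14.
Next I call dayspinner.closeout, giving 1744-04-30.
I use dayspinner.gapto(d: 1745-05-29), giving 394.
I run dayspinner.stepdays(n: 31): 1744-05-31.


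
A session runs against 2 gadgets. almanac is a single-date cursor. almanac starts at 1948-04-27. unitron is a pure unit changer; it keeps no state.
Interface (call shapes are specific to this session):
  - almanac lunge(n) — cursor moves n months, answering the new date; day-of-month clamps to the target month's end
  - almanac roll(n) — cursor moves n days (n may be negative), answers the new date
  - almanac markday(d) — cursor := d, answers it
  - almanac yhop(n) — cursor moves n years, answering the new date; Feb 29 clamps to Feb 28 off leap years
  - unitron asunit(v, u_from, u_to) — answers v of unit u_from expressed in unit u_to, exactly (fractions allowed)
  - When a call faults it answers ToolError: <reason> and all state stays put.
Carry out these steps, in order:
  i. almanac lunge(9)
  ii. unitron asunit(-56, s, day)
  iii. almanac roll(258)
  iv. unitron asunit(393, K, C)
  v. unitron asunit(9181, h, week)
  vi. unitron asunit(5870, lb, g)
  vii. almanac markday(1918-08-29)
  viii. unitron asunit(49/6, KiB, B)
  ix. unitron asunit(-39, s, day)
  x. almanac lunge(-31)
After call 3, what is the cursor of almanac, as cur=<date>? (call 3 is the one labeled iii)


Answer: cur=1949-10-12

Derivation:
I run almanac lunge using n='9', and get 1949-01-27.
Using unitron asunit using v='-56', u_from='s', u_to='day', and observe -7/10800.
Invoking almanac roll using n='258', yielding 1949-10-12.
Next I call unitron asunit using v='393', u_from='K', u_to='C', → 2397/20.
Invoking unitron asunit using v='9181', u_from='h', u_to='week', and observe 9181/168.
Then unitron asunit using v='5870', u_from='lb', u_to='g': 26625872119/10000.
Now I run almanac markday using d='1918-08-29', and get 1918-08-29.
I invoke unitron asunit using v='49/6', u_from='KiB', u_to='B', → 25088/3.
I use unitron asunit using v='-39', u_from='s', u_to='day', giving -13/28800.
I call almanac lunge using n='-31', giving 1916-01-29.


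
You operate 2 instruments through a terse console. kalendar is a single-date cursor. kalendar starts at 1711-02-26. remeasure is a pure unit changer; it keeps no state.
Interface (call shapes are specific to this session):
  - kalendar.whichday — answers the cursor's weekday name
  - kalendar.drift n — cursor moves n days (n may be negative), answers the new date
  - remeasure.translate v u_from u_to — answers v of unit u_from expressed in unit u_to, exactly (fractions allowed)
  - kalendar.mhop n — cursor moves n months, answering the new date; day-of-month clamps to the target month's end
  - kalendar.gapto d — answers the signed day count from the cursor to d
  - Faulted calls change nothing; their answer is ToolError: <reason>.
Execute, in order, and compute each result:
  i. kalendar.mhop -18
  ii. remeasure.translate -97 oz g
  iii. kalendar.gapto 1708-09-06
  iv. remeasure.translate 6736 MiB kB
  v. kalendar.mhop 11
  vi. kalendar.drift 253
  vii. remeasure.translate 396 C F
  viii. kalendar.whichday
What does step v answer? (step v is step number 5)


Answer: 1710-07-26

Derivation:
~$ kalendar.mhop -18
:: 1709-08-26
~$ remeasure.translate -97 oz g
:: -4399845989/1600000
~$ kalendar.gapto 1708-09-06
:: -354
~$ remeasure.translate 6736 MiB kB
:: 882900992/125
~$ kalendar.mhop 11
:: 1710-07-26
~$ kalendar.drift 253
:: 1711-04-05
~$ remeasure.translate 396 C F
:: 3724/5
~$ kalendar.whichday
:: Sunday


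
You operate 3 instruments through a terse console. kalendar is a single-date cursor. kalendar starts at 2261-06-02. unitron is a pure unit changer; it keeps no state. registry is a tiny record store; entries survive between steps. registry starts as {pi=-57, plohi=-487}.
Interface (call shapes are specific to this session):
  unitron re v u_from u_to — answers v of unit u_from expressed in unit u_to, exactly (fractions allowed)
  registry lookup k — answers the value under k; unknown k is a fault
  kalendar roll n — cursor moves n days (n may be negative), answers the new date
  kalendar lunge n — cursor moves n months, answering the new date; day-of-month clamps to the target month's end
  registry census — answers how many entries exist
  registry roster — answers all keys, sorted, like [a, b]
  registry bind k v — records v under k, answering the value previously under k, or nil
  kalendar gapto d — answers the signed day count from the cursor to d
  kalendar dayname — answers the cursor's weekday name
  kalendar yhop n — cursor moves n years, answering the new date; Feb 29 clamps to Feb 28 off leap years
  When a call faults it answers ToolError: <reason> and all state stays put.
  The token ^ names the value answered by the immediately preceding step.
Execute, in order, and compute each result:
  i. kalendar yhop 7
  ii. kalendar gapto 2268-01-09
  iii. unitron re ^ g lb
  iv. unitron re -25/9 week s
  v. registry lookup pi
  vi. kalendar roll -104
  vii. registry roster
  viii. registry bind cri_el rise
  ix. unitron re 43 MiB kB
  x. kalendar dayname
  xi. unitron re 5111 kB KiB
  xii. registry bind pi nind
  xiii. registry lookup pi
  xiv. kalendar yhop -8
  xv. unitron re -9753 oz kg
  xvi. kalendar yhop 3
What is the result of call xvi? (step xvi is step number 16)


Answer: 2263-02-19

Derivation:
# 1. kalendar yhop(n→7) -> 2268-06-02
# 2. kalendar gapto(d→2268-01-09) -> -145
# 3. unitron re(v→^, u_from→g, u_to→lb) -> -14500000/45359237
# 4. unitron re(v→-25/9, u_from→week, u_to→s) -> -1680000
# 5. registry lookup(k→pi) -> -57
# 6. kalendar roll(n→-104) -> 2268-02-19
# 7. registry roster() -> [pi, plohi]
# 8. registry bind(k→cri_el, v→rise) -> nil
# 9. unitron re(v→43, u_from→MiB, u_to→kB) -> 5636096/125
# 10. kalendar dayname() -> Wednesday
# 11. unitron re(v→5111, u_from→kB, u_to→KiB) -> 638875/128
# 12. registry bind(k→pi, v→nind) -> -57
# 13. registry lookup(k→pi) -> nind
# 14. kalendar yhop(n→-8) -> 2260-02-19
# 15. unitron re(v→-9753, u_from→oz, u_to→kg) -> -442388638461/1600000000
# 16. kalendar yhop(n→3) -> 2263-02-19


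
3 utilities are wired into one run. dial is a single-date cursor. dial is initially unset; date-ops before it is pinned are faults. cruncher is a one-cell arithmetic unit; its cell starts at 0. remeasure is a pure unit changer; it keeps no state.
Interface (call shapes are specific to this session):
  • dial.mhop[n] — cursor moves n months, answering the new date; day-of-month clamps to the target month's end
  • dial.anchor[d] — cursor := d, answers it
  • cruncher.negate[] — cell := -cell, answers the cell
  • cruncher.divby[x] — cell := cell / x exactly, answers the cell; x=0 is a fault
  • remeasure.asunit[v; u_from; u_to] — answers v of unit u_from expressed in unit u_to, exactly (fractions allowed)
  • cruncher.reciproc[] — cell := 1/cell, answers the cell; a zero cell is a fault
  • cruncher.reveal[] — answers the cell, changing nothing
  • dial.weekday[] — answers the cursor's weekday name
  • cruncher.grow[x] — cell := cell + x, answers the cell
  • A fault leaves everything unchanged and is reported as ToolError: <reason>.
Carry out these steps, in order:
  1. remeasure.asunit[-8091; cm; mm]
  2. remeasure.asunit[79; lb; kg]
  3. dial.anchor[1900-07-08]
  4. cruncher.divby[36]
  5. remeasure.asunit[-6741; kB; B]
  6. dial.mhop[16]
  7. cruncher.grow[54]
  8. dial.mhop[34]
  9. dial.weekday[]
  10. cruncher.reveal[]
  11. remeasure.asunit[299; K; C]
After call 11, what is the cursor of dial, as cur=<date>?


Answer: cur=1904-09-08

Derivation:
Next I call remeasure.asunit with v: -8091, u_from: cm, u_to: mm, — result: -80910.
Now I run remeasure.asunit with v: 79, u_from: lb, u_to: kg, and get 3583379723/100000000.
Using dial.anchor with d: 1900-07-08: 1900-07-08.
Using cruncher.divby with x: 36, → 0.
Invoking remeasure.asunit with v: -6741, u_from: kB, u_to: B, and get -6741000.
Calling dial.mhop with n: 16, → 1901-11-08.
Now I run cruncher.grow with x: 54, → 54.
Next I call dial.mhop with n: 34, — result: 1904-09-08.
Then dial.weekday, yielding Thursday.
I invoke cruncher.reveal(), giving 54.
Invoking remeasure.asunit with v: 299, u_from: K, u_to: C, yielding 517/20.


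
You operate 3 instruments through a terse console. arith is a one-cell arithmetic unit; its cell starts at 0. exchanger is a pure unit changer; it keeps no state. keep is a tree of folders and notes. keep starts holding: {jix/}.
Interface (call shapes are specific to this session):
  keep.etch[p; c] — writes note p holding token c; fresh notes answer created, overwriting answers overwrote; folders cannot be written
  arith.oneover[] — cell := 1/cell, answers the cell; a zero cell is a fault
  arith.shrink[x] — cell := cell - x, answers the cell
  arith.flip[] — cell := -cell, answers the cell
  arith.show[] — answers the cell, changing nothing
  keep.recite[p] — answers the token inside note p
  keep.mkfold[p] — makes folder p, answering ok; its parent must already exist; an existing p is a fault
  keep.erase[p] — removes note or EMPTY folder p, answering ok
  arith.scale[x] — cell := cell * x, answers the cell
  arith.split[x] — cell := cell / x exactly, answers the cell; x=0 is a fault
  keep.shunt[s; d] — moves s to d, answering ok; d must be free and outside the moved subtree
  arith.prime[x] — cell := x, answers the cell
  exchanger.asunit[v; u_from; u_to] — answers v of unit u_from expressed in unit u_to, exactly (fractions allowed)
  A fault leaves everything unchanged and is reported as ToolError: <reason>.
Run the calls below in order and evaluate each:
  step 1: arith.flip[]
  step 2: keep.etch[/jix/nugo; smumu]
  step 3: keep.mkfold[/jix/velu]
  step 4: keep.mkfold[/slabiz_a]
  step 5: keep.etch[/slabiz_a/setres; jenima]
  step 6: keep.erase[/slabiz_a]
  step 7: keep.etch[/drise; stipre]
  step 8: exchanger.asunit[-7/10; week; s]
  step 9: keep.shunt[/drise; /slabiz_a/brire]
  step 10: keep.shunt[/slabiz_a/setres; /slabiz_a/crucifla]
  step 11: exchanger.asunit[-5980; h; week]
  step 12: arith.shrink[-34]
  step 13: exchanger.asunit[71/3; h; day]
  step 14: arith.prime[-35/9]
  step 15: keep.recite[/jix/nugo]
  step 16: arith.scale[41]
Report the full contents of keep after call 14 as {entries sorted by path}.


% arith.flip() == 0
% keep.etch(p=/jix/nugo, c=smumu) == created
% keep.mkfold(p=/jix/velu) == ok
% keep.mkfold(p=/slabiz_a) == ok
% keep.etch(p=/slabiz_a/setres, c=jenima) == created
% keep.erase(p=/slabiz_a) == ToolError: not empty
% keep.etch(p=/drise, c=stipre) == created
% exchanger.asunit(v=-7/10, u_from=week, u_to=s) == -423360
% keep.shunt(s=/drise, d=/slabiz_a/brire) == ok
% keep.shunt(s=/slabiz_a/setres, d=/slabiz_a/crucifla) == ok
% exchanger.asunit(v=-5980, u_from=h, u_to=week) == -1495/42
% arith.shrink(x=-34) == 34
% exchanger.asunit(v=71/3, u_from=h, u_to=day) == 71/72
% arith.prime(x=-35/9) == -35/9
% keep.recite(p=/jix/nugo) == smumu
% arith.scale(x=41) == -1435/9

Answer: {jix/, jix/nugo=smumu, jix/velu/, slabiz_a/, slabiz_a/brire=stipre, slabiz_a/crucifla=jenima}


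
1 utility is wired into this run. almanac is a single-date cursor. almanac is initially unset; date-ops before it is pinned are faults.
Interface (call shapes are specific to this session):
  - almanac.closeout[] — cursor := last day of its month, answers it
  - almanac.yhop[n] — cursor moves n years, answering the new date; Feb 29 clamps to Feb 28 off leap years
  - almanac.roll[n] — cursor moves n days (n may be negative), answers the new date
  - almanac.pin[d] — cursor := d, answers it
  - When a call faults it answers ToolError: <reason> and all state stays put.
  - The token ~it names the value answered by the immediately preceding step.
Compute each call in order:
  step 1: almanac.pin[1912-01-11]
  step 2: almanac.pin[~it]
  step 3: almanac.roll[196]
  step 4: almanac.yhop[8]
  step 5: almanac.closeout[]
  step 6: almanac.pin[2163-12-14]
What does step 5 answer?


→ pin(d: 1912-01-11)
← 1912-01-11
→ pin(d: ~it)
← 1912-01-11
→ roll(n: 196)
← 1912-07-25
→ yhop(n: 8)
← 1920-07-25
→ closeout()
← 1920-07-31
→ pin(d: 2163-12-14)
← 2163-12-14

Answer: 1920-07-31


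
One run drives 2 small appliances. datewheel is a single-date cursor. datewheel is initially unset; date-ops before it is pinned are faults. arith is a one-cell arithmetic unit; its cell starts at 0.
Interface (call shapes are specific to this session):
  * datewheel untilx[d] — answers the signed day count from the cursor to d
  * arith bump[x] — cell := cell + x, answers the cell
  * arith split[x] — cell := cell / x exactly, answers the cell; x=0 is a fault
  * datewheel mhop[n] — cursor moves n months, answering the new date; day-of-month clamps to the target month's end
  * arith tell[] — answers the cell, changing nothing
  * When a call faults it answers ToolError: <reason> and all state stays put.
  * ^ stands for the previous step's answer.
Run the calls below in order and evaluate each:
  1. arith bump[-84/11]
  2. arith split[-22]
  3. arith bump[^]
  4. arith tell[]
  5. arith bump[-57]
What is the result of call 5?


-> arith bump(x=-84/11)
<- -84/11
-> arith split(x=-22)
<- 42/121
-> arith bump(x=^)
<- 84/121
-> arith tell()
<- 84/121
-> arith bump(x=-57)
<- -6813/121

Answer: -6813/121


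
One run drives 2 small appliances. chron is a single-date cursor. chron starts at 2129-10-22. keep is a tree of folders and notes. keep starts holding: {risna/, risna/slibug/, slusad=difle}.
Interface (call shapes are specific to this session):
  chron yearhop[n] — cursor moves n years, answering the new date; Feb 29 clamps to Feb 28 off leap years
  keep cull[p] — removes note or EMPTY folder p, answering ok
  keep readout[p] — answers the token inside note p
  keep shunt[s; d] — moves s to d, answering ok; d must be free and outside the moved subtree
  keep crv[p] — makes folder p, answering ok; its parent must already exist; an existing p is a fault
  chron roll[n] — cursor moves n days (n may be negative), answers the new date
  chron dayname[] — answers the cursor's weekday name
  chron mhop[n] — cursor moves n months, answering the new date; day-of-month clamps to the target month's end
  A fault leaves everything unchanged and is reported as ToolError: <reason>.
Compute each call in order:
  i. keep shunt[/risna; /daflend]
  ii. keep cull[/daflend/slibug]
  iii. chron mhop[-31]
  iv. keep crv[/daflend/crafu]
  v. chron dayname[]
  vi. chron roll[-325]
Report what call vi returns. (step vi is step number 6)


Answer: 2126-05-01

Derivation:
# keep shunt(s='/risna', d='/daflend') => ok
# keep cull(p='/daflend/slibug') => ok
# chron mhop(n='-31') => 2127-03-22
# keep crv(p='/daflend/crafu') => ok
# chron dayname() => Saturday
# chron roll(n='-325') => 2126-05-01


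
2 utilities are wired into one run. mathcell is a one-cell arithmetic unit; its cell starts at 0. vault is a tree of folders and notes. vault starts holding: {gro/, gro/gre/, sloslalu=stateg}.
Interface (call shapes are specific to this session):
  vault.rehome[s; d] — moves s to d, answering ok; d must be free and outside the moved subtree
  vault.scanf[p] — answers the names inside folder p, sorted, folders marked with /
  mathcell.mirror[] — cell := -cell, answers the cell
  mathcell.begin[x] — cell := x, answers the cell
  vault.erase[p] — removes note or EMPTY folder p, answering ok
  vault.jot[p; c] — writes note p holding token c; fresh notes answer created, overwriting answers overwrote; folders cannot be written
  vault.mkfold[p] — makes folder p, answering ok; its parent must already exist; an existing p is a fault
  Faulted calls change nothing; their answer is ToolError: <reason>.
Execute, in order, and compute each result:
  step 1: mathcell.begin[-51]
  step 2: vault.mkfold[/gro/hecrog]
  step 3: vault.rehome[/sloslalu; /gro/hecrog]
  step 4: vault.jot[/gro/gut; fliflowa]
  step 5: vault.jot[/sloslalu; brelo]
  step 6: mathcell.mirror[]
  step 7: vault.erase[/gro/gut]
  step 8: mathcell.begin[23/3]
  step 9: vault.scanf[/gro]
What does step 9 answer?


Answer: [gre/, hecrog/]

Derivation:
Invoking begin using -51, and see -51.
Using mkfold using /gro/hecrog, which returns ok.
Invoking rehome using /sloslalu, /gro/hecrog: ToolError: exists.
Calling jot using /gro/gut, fliflowa, and see created.
I call jot using /sloslalu, brelo, — result: overwrote.
Invoking mirror, and see 51.
Invoking erase using /gro/gut, and get ok.
I call begin using 23/3, → 23/3.
I try scanf using /gro, which returns [gre/, hecrog/].


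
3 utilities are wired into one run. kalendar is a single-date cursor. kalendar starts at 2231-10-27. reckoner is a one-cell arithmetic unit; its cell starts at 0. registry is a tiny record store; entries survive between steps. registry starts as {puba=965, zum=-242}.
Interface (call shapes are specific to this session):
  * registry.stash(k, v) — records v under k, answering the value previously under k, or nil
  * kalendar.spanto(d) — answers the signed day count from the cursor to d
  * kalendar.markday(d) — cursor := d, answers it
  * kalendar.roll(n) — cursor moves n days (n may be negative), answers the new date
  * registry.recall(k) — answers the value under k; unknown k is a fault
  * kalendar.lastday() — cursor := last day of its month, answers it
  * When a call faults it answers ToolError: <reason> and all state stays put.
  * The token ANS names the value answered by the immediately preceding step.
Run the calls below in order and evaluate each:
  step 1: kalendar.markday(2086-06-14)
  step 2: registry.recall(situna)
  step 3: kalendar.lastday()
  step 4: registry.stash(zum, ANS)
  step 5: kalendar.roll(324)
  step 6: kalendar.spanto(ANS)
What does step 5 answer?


-> kalendar.markday(2086-06-14)
<- 2086-06-14
-> registry.recall(situna)
<- ToolError: no such key situna
-> kalendar.lastday()
<- 2086-06-30
-> registry.stash(zum, ANS)
<- -242
-> kalendar.roll(324)
<- 2087-05-20
-> kalendar.spanto(ANS)
<- 0

Answer: 2087-05-20


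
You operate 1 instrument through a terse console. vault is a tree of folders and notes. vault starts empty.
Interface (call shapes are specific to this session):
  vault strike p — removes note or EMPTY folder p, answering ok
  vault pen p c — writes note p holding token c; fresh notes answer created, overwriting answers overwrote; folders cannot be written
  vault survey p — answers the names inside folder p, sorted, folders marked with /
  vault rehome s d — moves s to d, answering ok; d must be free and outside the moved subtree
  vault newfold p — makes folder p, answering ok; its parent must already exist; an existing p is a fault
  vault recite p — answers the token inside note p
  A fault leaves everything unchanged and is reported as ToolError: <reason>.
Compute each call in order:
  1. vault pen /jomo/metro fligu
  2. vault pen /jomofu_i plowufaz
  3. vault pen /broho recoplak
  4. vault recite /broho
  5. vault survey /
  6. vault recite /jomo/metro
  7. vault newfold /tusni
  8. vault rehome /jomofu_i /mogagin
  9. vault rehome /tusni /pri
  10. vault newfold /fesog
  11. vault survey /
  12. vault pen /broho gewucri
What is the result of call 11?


Answer: [broho, fesog/, mogagin, pri/]

Derivation:
Do: vault pen[p→/jomo/metro; c→fligu]
See: ToolError: no parent
Do: vault pen[p→/jomofu_i; c→plowufaz]
See: created
Do: vault pen[p→/broho; c→recoplak]
See: created
Do: vault recite[p→/broho]
See: recoplak
Do: vault survey[p→/]
See: [broho, jomofu_i]
Do: vault recite[p→/jomo/metro]
See: ToolError: not found
Do: vault newfold[p→/tusni]
See: ok
Do: vault rehome[s→/jomofu_i; d→/mogagin]
See: ok
Do: vault rehome[s→/tusni; d→/pri]
See: ok
Do: vault newfold[p→/fesog]
See: ok
Do: vault survey[p→/]
See: [broho, fesog/, mogagin, pri/]
Do: vault pen[p→/broho; c→gewucri]
See: overwrote


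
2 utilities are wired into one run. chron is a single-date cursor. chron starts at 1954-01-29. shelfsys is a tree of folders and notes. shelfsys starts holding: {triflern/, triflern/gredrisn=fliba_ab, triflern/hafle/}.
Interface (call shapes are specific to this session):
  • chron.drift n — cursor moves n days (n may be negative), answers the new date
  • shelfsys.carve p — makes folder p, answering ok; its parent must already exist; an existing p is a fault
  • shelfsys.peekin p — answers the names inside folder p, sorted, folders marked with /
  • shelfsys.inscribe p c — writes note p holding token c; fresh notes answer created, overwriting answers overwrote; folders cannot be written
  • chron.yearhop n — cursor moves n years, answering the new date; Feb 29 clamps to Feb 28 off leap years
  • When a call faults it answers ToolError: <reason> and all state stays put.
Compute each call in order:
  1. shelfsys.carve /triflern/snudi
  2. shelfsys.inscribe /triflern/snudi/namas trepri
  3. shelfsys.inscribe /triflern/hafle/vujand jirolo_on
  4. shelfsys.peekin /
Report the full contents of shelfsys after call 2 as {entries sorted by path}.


·→ carve(p=/triflern/snudi)
·← ok
·→ inscribe(p=/triflern/snudi/namas, c=trepri)
·← created
·→ inscribe(p=/triflern/hafle/vujand, c=jirolo_on)
·← created
·→ peekin(p=/)
·← [triflern/]

Answer: {triflern/, triflern/gredrisn=fliba_ab, triflern/hafle/, triflern/snudi/, triflern/snudi/namas=trepri}


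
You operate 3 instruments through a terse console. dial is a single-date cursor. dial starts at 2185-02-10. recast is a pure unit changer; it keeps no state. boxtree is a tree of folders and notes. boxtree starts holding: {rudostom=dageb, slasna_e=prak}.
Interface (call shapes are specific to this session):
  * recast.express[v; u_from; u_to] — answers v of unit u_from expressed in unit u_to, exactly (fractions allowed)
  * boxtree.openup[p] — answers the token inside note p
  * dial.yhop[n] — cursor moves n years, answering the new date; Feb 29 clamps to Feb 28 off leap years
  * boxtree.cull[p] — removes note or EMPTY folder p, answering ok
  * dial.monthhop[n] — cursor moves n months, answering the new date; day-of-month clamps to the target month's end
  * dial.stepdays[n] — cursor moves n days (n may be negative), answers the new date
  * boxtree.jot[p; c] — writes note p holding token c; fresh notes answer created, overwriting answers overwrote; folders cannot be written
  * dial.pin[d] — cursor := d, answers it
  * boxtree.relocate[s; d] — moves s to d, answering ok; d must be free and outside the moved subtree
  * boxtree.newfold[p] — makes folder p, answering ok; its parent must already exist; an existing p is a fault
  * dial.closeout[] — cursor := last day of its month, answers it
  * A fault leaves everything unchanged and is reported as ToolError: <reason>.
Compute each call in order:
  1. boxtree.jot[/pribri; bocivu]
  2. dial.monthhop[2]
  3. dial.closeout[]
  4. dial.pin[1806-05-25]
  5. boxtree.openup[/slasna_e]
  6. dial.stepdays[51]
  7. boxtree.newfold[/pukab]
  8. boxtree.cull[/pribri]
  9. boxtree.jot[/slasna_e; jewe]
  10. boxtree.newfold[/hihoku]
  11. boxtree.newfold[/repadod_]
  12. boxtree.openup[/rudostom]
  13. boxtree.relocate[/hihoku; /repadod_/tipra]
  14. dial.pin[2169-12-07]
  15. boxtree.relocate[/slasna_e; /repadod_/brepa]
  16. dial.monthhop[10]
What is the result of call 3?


Step: boxtree.jot[p→/pribri; c→bocivu]
Result: created
Step: dial.monthhop[n→2]
Result: 2185-04-10
Step: dial.closeout[]
Result: 2185-04-30
Step: dial.pin[d→1806-05-25]
Result: 1806-05-25
Step: boxtree.openup[p→/slasna_e]
Result: prak
Step: dial.stepdays[n→51]
Result: 1806-07-15
Step: boxtree.newfold[p→/pukab]
Result: ok
Step: boxtree.cull[p→/pribri]
Result: ok
Step: boxtree.jot[p→/slasna_e; c→jewe]
Result: overwrote
Step: boxtree.newfold[p→/hihoku]
Result: ok
Step: boxtree.newfold[p→/repadod_]
Result: ok
Step: boxtree.openup[p→/rudostom]
Result: dageb
Step: boxtree.relocate[s→/hihoku; d→/repadod_/tipra]
Result: ok
Step: dial.pin[d→2169-12-07]
Result: 2169-12-07
Step: boxtree.relocate[s→/slasna_e; d→/repadod_/brepa]
Result: ok
Step: dial.monthhop[n→10]
Result: 2170-10-07

Answer: 2185-04-30


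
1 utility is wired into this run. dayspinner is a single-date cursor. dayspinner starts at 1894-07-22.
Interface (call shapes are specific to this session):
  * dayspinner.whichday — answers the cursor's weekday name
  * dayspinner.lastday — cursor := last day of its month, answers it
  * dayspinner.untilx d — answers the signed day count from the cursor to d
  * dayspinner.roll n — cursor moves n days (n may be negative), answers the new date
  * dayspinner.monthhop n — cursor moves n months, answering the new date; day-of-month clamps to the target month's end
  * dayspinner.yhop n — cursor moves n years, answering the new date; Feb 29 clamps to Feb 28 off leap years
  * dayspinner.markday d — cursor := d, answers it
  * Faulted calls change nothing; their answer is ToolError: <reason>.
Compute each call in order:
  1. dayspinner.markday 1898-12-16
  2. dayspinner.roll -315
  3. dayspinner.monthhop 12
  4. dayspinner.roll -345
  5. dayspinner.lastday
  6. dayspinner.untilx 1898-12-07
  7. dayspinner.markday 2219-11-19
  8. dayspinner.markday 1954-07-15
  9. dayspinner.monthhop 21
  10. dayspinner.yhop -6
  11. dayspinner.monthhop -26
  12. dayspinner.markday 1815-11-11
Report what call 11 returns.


Step: dayspinner.markday[d: 1898-12-16]
Result: 1898-12-16
Step: dayspinner.roll[n: -315]
Result: 1898-02-04
Step: dayspinner.monthhop[n: 12]
Result: 1899-02-04
Step: dayspinner.roll[n: -345]
Result: 1898-02-24
Step: dayspinner.lastday[]
Result: 1898-02-28
Step: dayspinner.untilx[d: 1898-12-07]
Result: 282
Step: dayspinner.markday[d: 2219-11-19]
Result: 2219-11-19
Step: dayspinner.markday[d: 1954-07-15]
Result: 1954-07-15
Step: dayspinner.monthhop[n: 21]
Result: 1956-04-15
Step: dayspinner.yhop[n: -6]
Result: 1950-04-15
Step: dayspinner.monthhop[n: -26]
Result: 1948-02-15
Step: dayspinner.markday[d: 1815-11-11]
Result: 1815-11-11

Answer: 1948-02-15


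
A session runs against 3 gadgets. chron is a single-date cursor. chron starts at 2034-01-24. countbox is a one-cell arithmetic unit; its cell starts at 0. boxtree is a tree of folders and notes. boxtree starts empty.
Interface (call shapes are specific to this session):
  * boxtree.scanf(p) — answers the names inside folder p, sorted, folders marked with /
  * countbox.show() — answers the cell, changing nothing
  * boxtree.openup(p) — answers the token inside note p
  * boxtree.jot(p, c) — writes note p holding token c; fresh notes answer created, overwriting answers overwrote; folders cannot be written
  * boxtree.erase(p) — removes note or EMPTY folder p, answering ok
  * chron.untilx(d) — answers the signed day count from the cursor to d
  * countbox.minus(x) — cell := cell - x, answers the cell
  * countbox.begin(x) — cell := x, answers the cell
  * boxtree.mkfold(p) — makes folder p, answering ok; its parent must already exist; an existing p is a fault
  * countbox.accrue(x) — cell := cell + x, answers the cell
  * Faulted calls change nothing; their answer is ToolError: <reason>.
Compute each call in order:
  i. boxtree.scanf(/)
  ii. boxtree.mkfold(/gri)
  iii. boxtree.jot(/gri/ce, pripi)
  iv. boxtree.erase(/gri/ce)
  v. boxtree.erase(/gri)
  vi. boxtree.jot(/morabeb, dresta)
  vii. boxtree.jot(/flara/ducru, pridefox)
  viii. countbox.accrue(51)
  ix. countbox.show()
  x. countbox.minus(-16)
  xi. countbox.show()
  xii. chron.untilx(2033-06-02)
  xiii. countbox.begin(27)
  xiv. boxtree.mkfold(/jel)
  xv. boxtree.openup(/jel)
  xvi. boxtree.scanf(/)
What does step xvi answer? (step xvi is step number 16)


==> scanf(p=/)
<== []
==> mkfold(p=/gri)
<== ok
==> jot(p=/gri/ce, c=pripi)
<== created
==> erase(p=/gri/ce)
<== ok
==> erase(p=/gri)
<== ok
==> jot(p=/morabeb, c=dresta)
<== created
==> jot(p=/flara/ducru, c=pridefox)
<== ToolError: no parent
==> accrue(x=51)
<== 51
==> show()
<== 51
==> minus(x=-16)
<== 67
==> show()
<== 67
==> untilx(d=2033-06-02)
<== -236
==> begin(x=27)
<== 27
==> mkfold(p=/jel)
<== ok
==> openup(p=/jel)
<== ToolError: is a directory
==> scanf(p=/)
<== [jel/, morabeb]

Answer: [jel/, morabeb]


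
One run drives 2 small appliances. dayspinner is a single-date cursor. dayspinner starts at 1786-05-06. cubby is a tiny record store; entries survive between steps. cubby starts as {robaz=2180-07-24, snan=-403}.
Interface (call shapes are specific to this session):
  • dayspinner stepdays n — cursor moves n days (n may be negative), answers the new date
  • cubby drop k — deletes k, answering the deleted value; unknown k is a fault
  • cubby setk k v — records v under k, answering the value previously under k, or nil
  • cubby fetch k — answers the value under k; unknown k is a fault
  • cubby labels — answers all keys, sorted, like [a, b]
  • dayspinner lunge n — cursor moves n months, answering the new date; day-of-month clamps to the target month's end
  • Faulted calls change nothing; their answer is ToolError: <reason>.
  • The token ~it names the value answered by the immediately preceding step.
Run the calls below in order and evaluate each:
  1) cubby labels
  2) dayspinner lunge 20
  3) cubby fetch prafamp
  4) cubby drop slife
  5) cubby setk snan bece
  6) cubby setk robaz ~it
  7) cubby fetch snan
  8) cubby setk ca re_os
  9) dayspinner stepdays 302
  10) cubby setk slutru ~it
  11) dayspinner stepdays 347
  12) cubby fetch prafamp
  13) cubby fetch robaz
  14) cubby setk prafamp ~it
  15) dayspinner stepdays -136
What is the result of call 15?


Answer: 1789-06-02

Derivation:
% cubby labels() => [robaz, snan]
% dayspinner lunge(n: 20) => 1788-01-06
% cubby fetch(k: prafamp) => ToolError: no such key prafamp
% cubby drop(k: slife) => ToolError: no such key slife
% cubby setk(k: snan, v: bece) => -403
% cubby setk(k: robaz, v: ~it) => 2180-07-24
% cubby fetch(k: snan) => bece
% cubby setk(k: ca, v: re_os) => nil
% dayspinner stepdays(n: 302) => 1788-11-03
% cubby setk(k: slutru, v: ~it) => nil
% dayspinner stepdays(n: 347) => 1789-10-16
% cubby fetch(k: prafamp) => ToolError: no such key prafamp
% cubby fetch(k: robaz) => -403
% cubby setk(k: prafamp, v: ~it) => nil
% dayspinner stepdays(n: -136) => 1789-06-02


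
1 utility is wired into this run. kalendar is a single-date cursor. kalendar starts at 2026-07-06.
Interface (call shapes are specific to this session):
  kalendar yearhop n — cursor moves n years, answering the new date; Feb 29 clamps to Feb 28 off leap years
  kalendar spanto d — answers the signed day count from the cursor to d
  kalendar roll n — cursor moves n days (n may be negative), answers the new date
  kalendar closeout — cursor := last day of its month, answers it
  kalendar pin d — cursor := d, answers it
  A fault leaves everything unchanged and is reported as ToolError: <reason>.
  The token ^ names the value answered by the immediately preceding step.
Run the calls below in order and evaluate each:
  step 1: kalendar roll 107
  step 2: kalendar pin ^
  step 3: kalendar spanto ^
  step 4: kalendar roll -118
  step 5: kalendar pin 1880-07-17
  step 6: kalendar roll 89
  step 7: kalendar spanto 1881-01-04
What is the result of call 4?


→ kalendar roll(n=107)
← 2026-10-21
→ kalendar pin(d=^)
← 2026-10-21
→ kalendar spanto(d=^)
← 0
→ kalendar roll(n=-118)
← 2026-06-25
→ kalendar pin(d=1880-07-17)
← 1880-07-17
→ kalendar roll(n=89)
← 1880-10-14
→ kalendar spanto(d=1881-01-04)
← 82

Answer: 2026-06-25


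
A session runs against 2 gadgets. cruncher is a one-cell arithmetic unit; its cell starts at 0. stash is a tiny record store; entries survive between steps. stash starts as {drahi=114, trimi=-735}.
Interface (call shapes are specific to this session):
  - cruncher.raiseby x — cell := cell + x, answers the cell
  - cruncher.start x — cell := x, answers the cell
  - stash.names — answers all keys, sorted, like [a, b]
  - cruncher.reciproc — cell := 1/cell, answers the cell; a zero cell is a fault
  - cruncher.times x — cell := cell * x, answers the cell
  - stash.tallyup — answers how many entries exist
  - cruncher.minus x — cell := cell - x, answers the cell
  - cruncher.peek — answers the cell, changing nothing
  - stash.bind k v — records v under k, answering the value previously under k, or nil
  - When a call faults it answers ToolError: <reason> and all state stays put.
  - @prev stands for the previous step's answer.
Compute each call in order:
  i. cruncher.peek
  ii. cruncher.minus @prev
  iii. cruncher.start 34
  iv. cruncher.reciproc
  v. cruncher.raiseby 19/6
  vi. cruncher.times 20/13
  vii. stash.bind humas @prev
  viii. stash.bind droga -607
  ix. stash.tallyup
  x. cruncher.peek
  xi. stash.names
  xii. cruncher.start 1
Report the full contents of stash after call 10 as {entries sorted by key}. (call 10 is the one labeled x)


Answer: {drahi=114, droga=-607, humas=3260/663, trimi=-735}

Derivation:
I use cruncher.peek: 0.
I try cruncher.minus on x='@prev', yielding 0.
Then cruncher.start on x='34', giving 34.
I run cruncher.reciproc(), which returns 1/34.
I call cruncher.raiseby on x='19/6', and see 163/51.
I try cruncher.times on x='20/13': 3260/663.
Invoking stash.bind on k='humas', v='@prev', — result: nil.
I call stash.bind on k='droga', v='-607', and observe nil.
Calling stash.tallyup(), and see 4.
I try cruncher.peek(), and see 3260/663.
Now I run stash.names(), which returns [drahi, droga, humas, trimi].
Now I run cruncher.start on x='1', and get 1.


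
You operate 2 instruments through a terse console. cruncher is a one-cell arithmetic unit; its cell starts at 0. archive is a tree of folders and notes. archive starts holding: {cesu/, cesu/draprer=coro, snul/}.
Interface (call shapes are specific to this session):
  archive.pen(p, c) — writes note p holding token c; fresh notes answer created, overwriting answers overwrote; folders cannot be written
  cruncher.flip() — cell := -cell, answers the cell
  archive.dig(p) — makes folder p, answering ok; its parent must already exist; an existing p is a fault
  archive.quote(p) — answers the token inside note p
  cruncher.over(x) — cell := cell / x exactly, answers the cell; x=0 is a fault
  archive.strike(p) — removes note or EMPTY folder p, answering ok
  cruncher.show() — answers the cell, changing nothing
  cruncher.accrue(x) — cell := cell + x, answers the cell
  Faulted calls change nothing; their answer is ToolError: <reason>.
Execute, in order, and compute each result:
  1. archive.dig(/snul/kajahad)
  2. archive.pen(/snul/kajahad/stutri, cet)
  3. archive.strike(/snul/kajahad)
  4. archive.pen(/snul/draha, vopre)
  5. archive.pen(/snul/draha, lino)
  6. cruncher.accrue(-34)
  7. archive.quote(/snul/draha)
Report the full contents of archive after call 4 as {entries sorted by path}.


Answer: {cesu/, cesu/draprer=coro, snul/, snul/draha=vopre, snul/kajahad/, snul/kajahad/stutri=cet}

Derivation:
I call archive.dig on p→/snul/kajahad, yielding ok.
Now I run archive.pen on p→/snul/kajahad/stutri, c→cet, — result: created.
Now I run archive.strike on p→/snul/kajahad, which returns ToolError: not empty.
Using archive.pen on p→/snul/draha, c→vopre, — result: created.
I try archive.pen on p→/snul/draha, c→lino, — result: overwrote.
Then cruncher.accrue on x→-34, and get -34.
Next I call archive.quote on p→/snul/draha, and get lino.


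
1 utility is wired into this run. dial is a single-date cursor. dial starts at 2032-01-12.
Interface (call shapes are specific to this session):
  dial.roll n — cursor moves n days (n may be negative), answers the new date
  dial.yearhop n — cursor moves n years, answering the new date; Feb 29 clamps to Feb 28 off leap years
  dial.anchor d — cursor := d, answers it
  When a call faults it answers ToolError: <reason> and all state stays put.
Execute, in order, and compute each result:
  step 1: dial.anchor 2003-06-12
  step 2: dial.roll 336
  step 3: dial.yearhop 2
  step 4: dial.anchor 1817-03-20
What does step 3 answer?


I try anchor with d: 2003-06-12, yielding 2003-06-12.
Now I run roll with n: 336, and get 2004-05-13.
I invoke yearhop with n: 2, which returns 2006-05-13.
Then anchor with d: 1817-03-20, → 1817-03-20.

Answer: 2006-05-13


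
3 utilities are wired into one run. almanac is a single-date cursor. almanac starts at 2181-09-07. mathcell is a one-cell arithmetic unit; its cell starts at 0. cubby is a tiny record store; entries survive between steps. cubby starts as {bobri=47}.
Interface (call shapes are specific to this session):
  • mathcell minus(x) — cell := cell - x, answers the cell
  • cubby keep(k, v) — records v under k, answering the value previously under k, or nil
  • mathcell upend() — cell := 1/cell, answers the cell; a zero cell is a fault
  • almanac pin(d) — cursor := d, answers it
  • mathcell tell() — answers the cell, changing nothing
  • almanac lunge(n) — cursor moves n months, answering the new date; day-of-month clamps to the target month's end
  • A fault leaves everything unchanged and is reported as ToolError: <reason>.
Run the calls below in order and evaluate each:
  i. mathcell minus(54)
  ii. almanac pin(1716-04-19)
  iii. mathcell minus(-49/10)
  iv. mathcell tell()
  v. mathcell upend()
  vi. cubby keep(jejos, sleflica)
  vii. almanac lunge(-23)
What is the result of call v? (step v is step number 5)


~$ mathcell minus x→54
:: -54
~$ almanac pin d→1716-04-19
:: 1716-04-19
~$ mathcell minus x→-49/10
:: -491/10
~$ mathcell tell
:: -491/10
~$ mathcell upend
:: -10/491
~$ cubby keep k→jejos v→sleflica
:: nil
~$ almanac lunge n→-23
:: 1714-05-19

Answer: -10/491


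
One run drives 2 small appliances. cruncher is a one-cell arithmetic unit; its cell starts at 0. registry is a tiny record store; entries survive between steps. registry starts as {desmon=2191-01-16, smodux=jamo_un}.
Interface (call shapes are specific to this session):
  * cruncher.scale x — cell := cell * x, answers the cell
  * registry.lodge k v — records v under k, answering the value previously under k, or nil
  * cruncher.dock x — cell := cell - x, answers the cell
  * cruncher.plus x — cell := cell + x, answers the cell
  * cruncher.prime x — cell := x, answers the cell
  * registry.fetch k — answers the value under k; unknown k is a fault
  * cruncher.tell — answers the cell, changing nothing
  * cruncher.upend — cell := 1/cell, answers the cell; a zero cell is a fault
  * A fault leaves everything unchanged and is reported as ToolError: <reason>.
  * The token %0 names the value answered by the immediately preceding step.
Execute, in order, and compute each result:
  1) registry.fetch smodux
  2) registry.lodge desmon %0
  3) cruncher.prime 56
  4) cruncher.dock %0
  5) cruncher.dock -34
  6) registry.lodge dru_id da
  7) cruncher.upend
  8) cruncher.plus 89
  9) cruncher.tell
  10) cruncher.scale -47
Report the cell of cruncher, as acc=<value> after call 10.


Answer: acc=-142269/34

Derivation:
! registry.fetch(k=smodux) => jamo_un
! registry.lodge(k=desmon, v=%0) => 2191-01-16
! cruncher.prime(x=56) => 56
! cruncher.dock(x=%0) => 0
! cruncher.dock(x=-34) => 34
! registry.lodge(k=dru_id, v=da) => nil
! cruncher.upend() => 1/34
! cruncher.plus(x=89) => 3027/34
! cruncher.tell() => 3027/34
! cruncher.scale(x=-47) => -142269/34
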